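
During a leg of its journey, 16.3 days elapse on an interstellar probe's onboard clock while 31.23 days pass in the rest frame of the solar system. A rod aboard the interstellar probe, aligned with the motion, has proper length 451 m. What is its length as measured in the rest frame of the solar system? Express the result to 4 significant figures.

The time-dilation ratio gives γ = 31.23/16.3 = 1.91595.
L = L₀/γ = 451/1.91595 = 235.4 m.

235.4 m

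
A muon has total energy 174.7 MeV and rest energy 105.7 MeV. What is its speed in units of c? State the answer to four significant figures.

0.7962c

Total energy E = γmc² gives γ = 174.7/105.7 = 1.6528.
Hence β = √(1 − 1/γ²) = √(1 − 0.366066) = √0.633934 = 0.7962.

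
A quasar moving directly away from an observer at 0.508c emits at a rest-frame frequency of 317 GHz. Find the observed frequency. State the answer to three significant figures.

Relativistic Doppler (source moving away): f_obs = f_src · √((1−β)/(1+β)).
With β = 0.508: factor = √(0.492/1.508) = 0.57119.
f_obs = 317 × 0.57119 = 181 GHz.

181 GHz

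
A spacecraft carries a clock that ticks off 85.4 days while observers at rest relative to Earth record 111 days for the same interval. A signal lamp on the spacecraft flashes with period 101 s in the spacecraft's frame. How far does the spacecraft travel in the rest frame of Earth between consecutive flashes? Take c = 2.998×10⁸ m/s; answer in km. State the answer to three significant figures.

2.51×10^7 km

γ = Δt/Δτ = 111/85.4 = 1.29977.
β = √(1 − 1/γ²) = 0.63881. Lab-frame period = γτ = 1.29977×101 s = 131.28 s. Distance = βc × γτ = 0.63881 × 2.998×10⁸ m/s × 131.28 s = 2.5142×10^10 m = 2.51×10^7 km.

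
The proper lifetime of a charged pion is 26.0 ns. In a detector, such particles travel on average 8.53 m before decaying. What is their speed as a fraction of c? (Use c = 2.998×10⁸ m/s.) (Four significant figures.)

0.7382c

d = βγcτ ⇒ βγ = d/(cτ) = 8.530 m / (7.7948 m) = 1.0943.
β = (βγ)/√(1+(βγ)²) = 1.0943/√2.19749 = 0.7382.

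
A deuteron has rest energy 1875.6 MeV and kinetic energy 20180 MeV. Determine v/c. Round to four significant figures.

0.9964

γ = 1 + K/(mc²) = 1 + 20180/1875.6 = 11.759.
β = √(1 − 1/γ²) = √(1 − 0.00723201) = √0.99276799 = 0.9964.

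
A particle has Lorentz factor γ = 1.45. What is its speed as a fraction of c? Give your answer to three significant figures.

β = √(1 − 1/γ²) = √(1 − 1/2.1025) = √0.524376 = 0.724.

0.724c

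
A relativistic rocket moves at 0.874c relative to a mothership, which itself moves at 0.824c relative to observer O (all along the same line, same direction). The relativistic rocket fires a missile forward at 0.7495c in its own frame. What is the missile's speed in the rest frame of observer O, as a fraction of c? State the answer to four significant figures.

0.9981c

Compose velocities in two stages. Stage 1 (into S'): u₁ = (0.7495+0.874)/(1+0.7495×0.874) = 0.98093.
Stage 2 (into S): u = (0.98093+0.824)/(1+0.98093×0.824) = 0.99814, so the speed is 0.9981c.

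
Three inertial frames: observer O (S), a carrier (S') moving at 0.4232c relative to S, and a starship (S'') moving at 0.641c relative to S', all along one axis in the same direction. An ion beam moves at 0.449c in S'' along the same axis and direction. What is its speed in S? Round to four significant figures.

0.9348c

Apply u = (u'+v)/(1+u'v) twice. Ion beam in the carrier frame: (0.449+0.641)/(1+0.449·0.641) = 1.09/1.287809 = 0.8464c.
That velocity, transformed to the rest frame of observer O: (0.8464+0.4232)/(1+0.8464·0.4232) = 1.2696/1.35819648 = 0.93477c.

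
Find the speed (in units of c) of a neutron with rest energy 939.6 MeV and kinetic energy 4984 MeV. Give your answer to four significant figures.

K = (γ−1)mc², so γ = 1 + 4984/939.6 = 6.3044.
Then v/c = √(1 − γ⁻²) = √(1 − 0.0251601) = √0.9748399 = 0.9873.

0.9873c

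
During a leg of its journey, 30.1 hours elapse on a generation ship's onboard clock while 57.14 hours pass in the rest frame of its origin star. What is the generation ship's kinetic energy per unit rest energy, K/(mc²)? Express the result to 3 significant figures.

γ = Δt/Δτ = 57.14/30.1 = 1.89834.
K/(mc²) = γ − 1 = 1.89834 − 1 = 0.898.

0.898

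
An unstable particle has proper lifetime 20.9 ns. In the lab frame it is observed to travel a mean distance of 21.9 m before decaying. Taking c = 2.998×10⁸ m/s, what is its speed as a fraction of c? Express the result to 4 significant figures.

d = βγcτ ⇒ βγ = d/(cτ) = 21.90 m / (6.26582 m) = 3.4952.
β = (βγ)/√(1+(βγ)²) = 3.4952/√13.2164 = 0.9614.

0.9614c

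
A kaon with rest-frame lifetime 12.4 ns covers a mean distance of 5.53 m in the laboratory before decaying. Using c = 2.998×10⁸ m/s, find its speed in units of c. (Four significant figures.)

d = βγcτ ⇒ βγ = d/(cτ) = 5.530 m / (3.71752 m) = 1.4876.
β = (βγ)/√(1+(βγ)²) = 1.4876/√3.21295 = 0.8299.

0.8299c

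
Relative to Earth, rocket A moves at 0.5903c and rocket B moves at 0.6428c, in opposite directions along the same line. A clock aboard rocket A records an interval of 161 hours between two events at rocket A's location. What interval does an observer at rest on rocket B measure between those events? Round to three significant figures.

359 hours

Transform rocket A's velocity into rocket B's frame: (0.5903 + 0.6428)/(1 + 0.5903·0.6428) = 1.2331/1.37944484, so the relative speed is 0.89391c.
At |u| = 0.89391c, γ = (1 − 0.799075)^(−1/2) = 2.2309.
Rocket A's interval is proper; time dilation gives Δt_B = γΔτ = 2.2309 × 161 hours = 359 hours.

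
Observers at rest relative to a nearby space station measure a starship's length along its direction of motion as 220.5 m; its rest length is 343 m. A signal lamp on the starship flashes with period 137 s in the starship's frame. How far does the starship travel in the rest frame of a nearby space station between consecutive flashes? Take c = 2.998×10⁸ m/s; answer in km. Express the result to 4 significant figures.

From L = L₀/γ: γ = 343/220.5 = 1.55556.
β = √(1 − 1/γ²) = 0.76599. Lab-frame period = γτ = 1.55556×137 s = 213.11 s. Distance = βc × γτ = 0.76599 × 2.998×10⁸ m/s × 213.11 s = 4.8939×10^10 m = 4.894×10^7 km.

4.894×10^7 km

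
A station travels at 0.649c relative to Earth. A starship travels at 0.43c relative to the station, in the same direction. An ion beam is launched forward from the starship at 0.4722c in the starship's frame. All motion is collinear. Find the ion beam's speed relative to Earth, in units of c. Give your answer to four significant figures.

Apply u = (u'+v)/(1+u'v) twice. Ion beam in the station frame: (0.4722+0.43)/(1+0.4722·0.43) = 0.9022/1.203046 = 0.74993c.
That velocity, transformed to the rest frame of Earth: (0.74993+0.649)/(1+0.74993·0.649) = 1.39893/1.48670457 = 0.94096c.

0.9410c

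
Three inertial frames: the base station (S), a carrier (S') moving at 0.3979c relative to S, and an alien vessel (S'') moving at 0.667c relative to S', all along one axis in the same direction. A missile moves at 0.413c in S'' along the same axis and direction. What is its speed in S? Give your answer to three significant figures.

0.931c

First combine the missile and alien vessel (S''→S'): u₁ = (0.413 + 0.667)/(1 + 0.413×0.667) = 1.08/1.275471 = 0.84675.
Then combine with the carrier (S'→S): u = (0.84675 + 0.3979)/(1 + 0.84675×0.3979) = 1.24465/1.336921825 = 0.93098.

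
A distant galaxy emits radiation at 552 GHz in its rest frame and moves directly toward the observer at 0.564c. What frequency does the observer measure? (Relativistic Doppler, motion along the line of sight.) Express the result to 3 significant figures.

1050 GHz

Relativistic Doppler (source moving toward): f_obs = f_src · √((1+β)/(1−β)).
With β = 0.564: factor = √(1.564/0.436) = 1.894.
f_obs = 552 × 1.894 = 1050 GHz.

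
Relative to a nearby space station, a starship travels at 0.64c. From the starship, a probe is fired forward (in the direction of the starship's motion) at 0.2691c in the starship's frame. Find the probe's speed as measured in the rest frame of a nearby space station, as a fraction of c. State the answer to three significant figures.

In units of c, u = (u' + v)/(1 + u'v) with u' = 0.2691 and v = 0.64.
Numerator: 0.2691 + 0.64 = 0.9091. Denominator: 1 + (0.2691)(0.64) = 1.172224.
u = 0.9091/1.172224 = 0.77553, so the speed is 0.776c.

0.776c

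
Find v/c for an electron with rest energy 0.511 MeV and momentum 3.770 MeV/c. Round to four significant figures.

0.9909

βγ = pc/(mc²) = 3.770/0.511 = 7.3777.
Since γ² = 1 + (βγ)² = 55.4305, γ = √55.4305 = 7.44517, and β = (βγ)/γ = 7.3777/7.44517 = 0.9909.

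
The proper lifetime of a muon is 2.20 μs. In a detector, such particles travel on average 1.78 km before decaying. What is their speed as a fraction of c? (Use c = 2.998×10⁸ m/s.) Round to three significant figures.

Lab distance = (lab lifetime)·v = γτ·βc, so βγ = d/(cτ) = 1780/(2.998×10⁸ × 2.200×10^-6) = 2.6988.
With βγ = 2.6988: γ² = 1 + (βγ)² = 8.28352, and β = (βγ)/γ = 2.6988/2.87811 = 0.938.

0.938c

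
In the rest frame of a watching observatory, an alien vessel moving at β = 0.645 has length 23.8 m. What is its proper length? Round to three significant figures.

γ = 1/√(1 − β²) = 1/√(1 − 0.416025) = 1/√0.583975 = 1/0.764183 = 1.3086.
Proper length: L₀ = γ·L = 1.3086 × 23.8 = 31.1 m.

31.1 m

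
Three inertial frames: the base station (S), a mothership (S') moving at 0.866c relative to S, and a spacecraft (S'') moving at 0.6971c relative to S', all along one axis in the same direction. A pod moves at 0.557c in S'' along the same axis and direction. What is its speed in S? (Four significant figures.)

0.9927c

Compose velocities in two stages. Stage 1 (into S'): u₁ = (0.557+0.6971)/(1+0.557×0.6971) = 0.90334.
Stage 2 (into S): u = (0.90334+0.866)/(1+0.90334×0.866) = 0.99273, so the speed is 0.9927c.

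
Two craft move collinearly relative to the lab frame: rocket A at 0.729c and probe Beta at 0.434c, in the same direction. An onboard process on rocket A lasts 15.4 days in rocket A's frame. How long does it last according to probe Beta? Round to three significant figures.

Speed of rocket A in probe Beta's frame: u = (v_A − v_B)/(1 − v_A v_B/c²) = (0.729 − 0.434)/(1 − 0.729×0.434) = 0.295/0.683614 = 0.43153; |u| = 0.43153c.
γ for this relative speed: γ = 1/√(1 − 0.186218) = 1.1085.
The clock on rocket A records proper time, so probe Beta measures Δt = γΔτ = 1.1085 × 15.4 = 17.1 days.

17.1 days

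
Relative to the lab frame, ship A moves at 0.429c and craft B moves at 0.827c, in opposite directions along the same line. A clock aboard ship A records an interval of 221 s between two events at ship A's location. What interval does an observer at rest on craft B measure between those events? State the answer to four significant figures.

The velocity of ship A relative to craft B is (0.429 + 0.827)c / (1 + 0.429×0.827) = 0.92709c; relative speed 0.92709c.
γ for this relative speed: γ = 1/√(1 − 0.859496) = 2.6678.
The clock on ship A records proper time, so craft B measures Δt = γΔτ = 2.6678 × 221 = 589.6 s.

589.6 s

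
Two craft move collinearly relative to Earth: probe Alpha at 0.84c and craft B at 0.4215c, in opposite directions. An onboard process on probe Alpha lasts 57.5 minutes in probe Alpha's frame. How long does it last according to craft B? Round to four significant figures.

Transform probe Alpha's velocity into craft B's frame: (0.84 + 0.4215)/(1 + 0.84·0.4215) = 1.2615/1.35406, so the relative speed is 0.93164c.
γ for this relative speed: γ = 1/√(1 − 0.867953) = 2.7519.
Probe Alpha's interval is proper; time dilation gives Δt_B = γΔτ = 2.7519 × 57.5 minutes = 158.2 minutes.

158.2 minutes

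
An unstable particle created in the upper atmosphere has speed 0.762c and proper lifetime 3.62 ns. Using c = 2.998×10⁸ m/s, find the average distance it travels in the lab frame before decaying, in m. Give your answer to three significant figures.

γ = 1/√(1 − β²) = 1/√(1 − 0.580644) = 1/√0.419356 = 1/0.647577 = 1.5442.
Lab-frame lifetime: Δt = γτ = 1.5442 × 3.62 ns = 5.59 ns.
Distance: d = vΔt = 0.762 × 2.998×10⁸ m/s × 5.5900×10^-9 s = 1.28 m.

1.28 m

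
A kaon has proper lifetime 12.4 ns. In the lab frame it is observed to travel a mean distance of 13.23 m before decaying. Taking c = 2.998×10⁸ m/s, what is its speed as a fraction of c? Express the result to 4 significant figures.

0.9627c

Lab distance = (lab lifetime)·v = γτ·βc, so βγ = d/(cτ) = 13.23/(2.998×10⁸ × 1.240×10^-8) = 3.5588.
With βγ = 3.5588: γ² = 1 + (βγ)² = 13.6651, and β = (βγ)/γ = 3.5588/3.69663 = 0.9627.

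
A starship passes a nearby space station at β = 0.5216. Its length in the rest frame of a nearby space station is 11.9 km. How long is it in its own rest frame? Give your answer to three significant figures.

γ = 1/√(1 − β²) = 1/√(1 − 0.27206656) = 1/√0.72793344 = 1/0.85319 = 1.1721.
Proper length: L₀ = γ·L = 1.1721 × 11.9 = 13.9 km.

13.9 km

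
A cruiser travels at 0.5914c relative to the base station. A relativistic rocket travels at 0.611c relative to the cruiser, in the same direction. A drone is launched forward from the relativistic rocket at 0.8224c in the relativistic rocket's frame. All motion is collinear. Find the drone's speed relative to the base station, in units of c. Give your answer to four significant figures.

0.9880c

First combine the drone and relativistic rocket (S''→S'): u₁ = (0.8224 + 0.611)/(1 + 0.8224×0.611) = 1.4334/1.5024864 = 0.95402.
Then combine with the cruiser (S'→S): u = (0.95402 + 0.5914)/(1 + 0.95402×0.5914) = 1.54542/1.564207428 = 0.98799.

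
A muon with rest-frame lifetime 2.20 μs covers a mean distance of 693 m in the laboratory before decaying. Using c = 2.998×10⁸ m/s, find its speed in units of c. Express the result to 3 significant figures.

0.724c

Let x = d/(cτ) = 693.0 m / (2.998×10⁸ m/s × 2.200×10^-6 s) = 1.0507. Since d = βγcτ, x = βγ = β/√(1−β²).
Solving: β² = x²/(1+x²) = 1.10397/2.10397 = 0.524708, so β = 0.724.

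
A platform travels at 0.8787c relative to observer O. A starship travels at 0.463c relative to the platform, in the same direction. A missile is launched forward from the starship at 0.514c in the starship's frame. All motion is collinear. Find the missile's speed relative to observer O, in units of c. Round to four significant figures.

0.9849c

First combine the missile and starship (S''→S'): u₁ = (0.514 + 0.463)/(1 + 0.514×0.463) = 0.977/1.237982 = 0.78919.
Then combine with the platform (S'→S): u = (0.78919 + 0.8787)/(1 + 0.78919×0.8787) = 1.66789/1.693461253 = 0.9849.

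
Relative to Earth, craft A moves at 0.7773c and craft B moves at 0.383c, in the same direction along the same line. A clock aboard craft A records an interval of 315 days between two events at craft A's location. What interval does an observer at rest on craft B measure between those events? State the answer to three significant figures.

381 days

The velocity of craft A relative to craft B is (0.7773 − 0.383)c / (1 − 0.7773×0.383) = 0.56145c; relative speed 0.56145c.
At |u| = 0.56145c, γ = (1 − 0.315226)^(−1/2) = 1.2084.
Craft A's interval is proper; time dilation gives Δt_B = γΔτ = 1.2084 × 315 days = 381 days.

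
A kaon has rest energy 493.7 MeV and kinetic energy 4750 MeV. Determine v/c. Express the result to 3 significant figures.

0.996

γ = 1 + K/(mc²) = 1 + 4750/493.7 = 10.621.
β = √(1 − 1/γ²) = √(1 − 0.0088648) = √0.9911352 = 0.996.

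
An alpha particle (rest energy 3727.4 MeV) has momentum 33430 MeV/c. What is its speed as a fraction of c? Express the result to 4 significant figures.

0.9938c

pc/(mc²) = 33430/3727.4 = 8.9687 = βγ = β/√(1−β²).
So β² = x²/(1 + x²) with x = 8.9687: x² = 80.4376, β² = 80.4376/81.4376 = 0.987721, β = 0.9938.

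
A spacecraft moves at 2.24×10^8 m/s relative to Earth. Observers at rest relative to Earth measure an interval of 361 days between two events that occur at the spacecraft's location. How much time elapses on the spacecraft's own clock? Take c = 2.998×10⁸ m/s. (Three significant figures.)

β = v/c = (2.24×10^8 m/s)/(2.998×10⁸ m/s) = 0.747165.
With β = 0.747165, γ = 1/√(1 − 0.747165²) = 1/√0.4417445 = 1.5046.
The spacecraft's clock runs slow as seen from Earth, so Δτ = Δt/γ = 361/1.5046 = 240 days.

240 days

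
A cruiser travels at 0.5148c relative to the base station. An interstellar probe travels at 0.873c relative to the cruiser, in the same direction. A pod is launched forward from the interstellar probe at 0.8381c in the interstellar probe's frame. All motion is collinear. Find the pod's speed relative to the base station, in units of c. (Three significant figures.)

0.996c

Apply u = (u'+v)/(1+u'v) twice. Pod in the cruiser frame: (0.8381+0.873)/(1+0.8381·0.873) = 1.7111/1.7316613 = 0.98813c.
That velocity, transformed to the rest frame of the base station: (0.98813+0.5148)/(1+0.98813·0.5148) = 1.50293/1.508689324 = 0.99618c.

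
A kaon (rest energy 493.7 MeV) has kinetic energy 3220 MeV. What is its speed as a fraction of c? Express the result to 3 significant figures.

K = (γ−1)mc², so γ = 1 + 3220/493.7 = 7.5222.
Then v/c = √(1 − γ⁻²) = √(1 − 0.017673) = √0.982327 = 0.991.

0.991c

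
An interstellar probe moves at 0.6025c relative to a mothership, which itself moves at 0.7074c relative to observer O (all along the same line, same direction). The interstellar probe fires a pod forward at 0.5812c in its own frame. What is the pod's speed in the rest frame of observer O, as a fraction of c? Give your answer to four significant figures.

Compose velocities in two stages. Stage 1 (into S'): u₁ = (0.5812+0.6025)/(1+0.5812×0.6025) = 0.8767.
Stage 2 (into S): u = (0.8767+0.7074)/(1+0.8767×0.7074) = 0.97773, so the speed is 0.9777c.

0.9777c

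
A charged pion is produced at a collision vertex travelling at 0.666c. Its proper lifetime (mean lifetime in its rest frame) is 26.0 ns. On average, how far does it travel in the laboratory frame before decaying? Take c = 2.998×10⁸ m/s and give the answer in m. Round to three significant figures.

With β = 0.666, γ = 1/√(1 − 0.666²) = 1/√0.556444 = 1.3406.
Lab-frame lifetime: Δt = γτ = 1.3406 × 26.0 ns = 34.856 ns.
Distance: d = vΔt = 0.666 × 2.998×10⁸ m/s × 3.4856×10^-8 s = 6.96 m.

6.96 m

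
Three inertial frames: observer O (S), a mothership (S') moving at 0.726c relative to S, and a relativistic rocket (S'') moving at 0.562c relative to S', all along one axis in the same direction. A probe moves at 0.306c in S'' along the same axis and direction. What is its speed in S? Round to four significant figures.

Apply u = (u'+v)/(1+u'v) twice. Probe in the mothership frame: (0.306+0.562)/(1+0.306·0.562) = 0.868/1.171972 = 0.74063c.
That velocity, transformed to the rest frame of observer O: (0.74063+0.726)/(1+0.74063·0.726) = 1.46663/1.53769738 = 0.95378c.

0.9538c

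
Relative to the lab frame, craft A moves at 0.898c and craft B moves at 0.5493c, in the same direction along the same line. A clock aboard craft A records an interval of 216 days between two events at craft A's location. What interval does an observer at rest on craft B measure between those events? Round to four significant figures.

Speed of craft A in craft B's frame: u = (v_A − v_B)/(1 − v_A v_B/c²) = (0.898 − 0.5493)/(1 − 0.898×0.5493) = 0.3487/0.5067286 = 0.68814; |u| = 0.68814c.
At |u| = 0.68814c, γ = (1 − 0.473537)^(−1/2) = 1.3782.
The clock on craft A records proper time, so craft B measures Δt = γΔτ = 1.3782 × 216 = 297.7 days.

297.7 days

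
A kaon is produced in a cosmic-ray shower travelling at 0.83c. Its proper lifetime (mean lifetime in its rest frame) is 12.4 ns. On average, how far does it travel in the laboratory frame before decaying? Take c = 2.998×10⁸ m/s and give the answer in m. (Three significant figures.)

Lorentz factor: γ = (1 − 0.6889)^(−1/2) = 1.7929.
Lab-frame lifetime: Δt = γτ = 1.7929 × 12.4 ns = 22.232 ns.
Distance: d = vΔt = 0.83 × 2.998×10⁸ m/s × 2.2232×10^-8 s = 5.53 m.

5.53 m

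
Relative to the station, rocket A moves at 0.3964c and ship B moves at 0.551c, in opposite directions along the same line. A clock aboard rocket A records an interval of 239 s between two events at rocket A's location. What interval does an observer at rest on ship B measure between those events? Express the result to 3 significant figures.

The velocity of rocket A relative to ship B is (0.3964 + 0.551)c / (1 + 0.3964×0.551) = 0.77757c; relative speed 0.77757c.
γ for this relative speed: γ = 1/√(1 − 0.604615) = 1.5903.
Rocket A's interval is proper; time dilation gives Δt_B = γΔτ = 1.5903 × 239 s = 380 s.

380 s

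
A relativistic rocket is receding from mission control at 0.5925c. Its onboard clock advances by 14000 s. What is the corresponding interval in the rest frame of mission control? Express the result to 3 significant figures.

γ = 1/√(1 − β²) = 1/√(1 − 0.35105625) = 1/√0.64894375 = 1/0.80557 = 1.2414.
The onboard clock measures proper time, so the interval in the rest frame of mission control is dilated: Δt = γ·Δτ = 1.2414 × 14000 s = 17400 s.

17400 s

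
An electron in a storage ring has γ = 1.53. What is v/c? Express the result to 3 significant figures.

0.757

β = √(1 − 1/γ²) = √(1 − 1/2.3409) = √0.572814 = 0.757.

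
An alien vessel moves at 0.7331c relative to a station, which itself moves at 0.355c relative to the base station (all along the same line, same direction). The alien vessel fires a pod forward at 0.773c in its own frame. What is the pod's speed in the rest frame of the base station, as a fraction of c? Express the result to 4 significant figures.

0.9814c

First combine the pod and alien vessel (S''→S'): u₁ = (0.773 + 0.7331)/(1 + 0.773×0.7331) = 1.5061/1.5666863 = 0.96133.
Then combine with the station (S'→S): u = (0.96133 + 0.355)/(1 + 0.96133×0.355) = 1.31633/1.34127215 = 0.9814.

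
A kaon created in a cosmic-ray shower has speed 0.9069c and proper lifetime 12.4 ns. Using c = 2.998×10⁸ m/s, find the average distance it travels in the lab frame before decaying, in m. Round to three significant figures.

With β = 0.9069, γ = 1/√(1 − 0.9069²) = 1/√0.17753239 = 2.3733.
Lab-frame lifetime: Δt = γτ = 2.3733 × 12.4 ns = 29.429 ns.
Distance: d = vΔt = 0.9069 × 2.998×10⁸ m/s × 2.9429×10^-8 s = 8.00 m.

8.00 m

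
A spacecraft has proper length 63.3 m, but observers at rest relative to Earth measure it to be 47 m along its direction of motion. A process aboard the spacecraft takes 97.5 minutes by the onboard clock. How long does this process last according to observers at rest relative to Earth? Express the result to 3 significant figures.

131 minutes

γ = L₀/L = 63.3/47 = 1.34681.
Δt = γΔτ = 1.34681 × 97.5 = 131 minutes.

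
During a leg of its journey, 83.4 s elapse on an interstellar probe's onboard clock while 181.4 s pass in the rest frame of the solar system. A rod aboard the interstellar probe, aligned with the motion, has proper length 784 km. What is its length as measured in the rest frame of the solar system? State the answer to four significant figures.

360.4 km

γ = Δt/Δτ = 181.4/83.4 = 2.17506.
The rod contracts by the same γ: 784 km / 2.17506 = 360.4 km.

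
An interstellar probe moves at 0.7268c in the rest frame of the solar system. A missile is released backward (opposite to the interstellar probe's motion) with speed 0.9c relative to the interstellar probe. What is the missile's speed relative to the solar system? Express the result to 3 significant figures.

0.501c

Relativistic velocity addition: u = (u' + v)/(1 + u'v/c²), with u' = −0.9c and v = 0.7268c.
Numerator: −0.9 + 0.7268 = −0.1732. Denominator: 1 + (−0.9)(0.7268) = 0.34588.
u = −0.1732/0.34588 = −0.50075, so the speed is 0.501c.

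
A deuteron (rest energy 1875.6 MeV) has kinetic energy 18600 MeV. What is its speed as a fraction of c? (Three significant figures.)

0.996c

K = (γ−1)mc², so γ = 1 + 18600/1875.6 = 10.917.
Then v/c = √(1 − γ⁻²) = √(1 − 0.00839061) = √0.99160939 = 0.996.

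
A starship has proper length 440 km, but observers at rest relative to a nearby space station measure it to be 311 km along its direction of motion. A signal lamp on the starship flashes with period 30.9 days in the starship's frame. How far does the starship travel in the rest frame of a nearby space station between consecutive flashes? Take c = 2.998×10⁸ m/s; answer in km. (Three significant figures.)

8.01×10^11 km

Length contraction gives γ = L₀/L = 440/311 = 1.41479.
β = √(1 − 1/γ²) = 0.70739. Lab-frame period = γτ = 1.41479×30.9 days = 43.717 days. Distance = βc × γτ = 0.70739 × 2.998×10⁸ m/s × 3777148.8 s = 8.0104×10^14 m = 8.01×10^11 km.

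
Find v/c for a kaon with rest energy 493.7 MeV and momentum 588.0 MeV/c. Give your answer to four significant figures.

βγ = pc/(mc²) = 588.0/493.7 = 1.191.
Since γ² = 1 + (βγ)² = 2.41848, γ = √2.41848 = 1.55515, and β = (βγ)/γ = 1.191/1.55515 = 0.7658.

0.7658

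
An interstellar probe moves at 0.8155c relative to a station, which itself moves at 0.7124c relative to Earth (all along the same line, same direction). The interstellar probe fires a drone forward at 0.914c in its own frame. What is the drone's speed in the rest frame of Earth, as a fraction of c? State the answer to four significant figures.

0.9985c

First combine the drone and interstellar probe (S''→S'): u₁ = (0.914 + 0.8155)/(1 + 0.914×0.8155) = 1.7295/1.745367 = 0.99091.
Then combine with the station (S'→S): u = (0.99091 + 0.7124)/(1 + 0.99091×0.7124) = 1.70331/1.705924284 = 0.99847.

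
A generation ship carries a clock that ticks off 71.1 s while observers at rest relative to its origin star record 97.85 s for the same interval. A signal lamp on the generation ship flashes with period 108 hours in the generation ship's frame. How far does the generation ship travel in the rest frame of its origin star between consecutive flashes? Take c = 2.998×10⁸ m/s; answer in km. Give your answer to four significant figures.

1.102×10^11 km

The time-dilation ratio gives γ = 97.85/71.1 = 1.37623.
β = √(1 − 1/γ²) = 0.68704. Lab-frame period = γτ = 1.37623×108 hours = 148.63 hours. Distance = βc × γτ = 0.68704 × 2.998×10⁸ m/s × 535068 s = 1.1021×10^14 m = 1.102×10^11 km.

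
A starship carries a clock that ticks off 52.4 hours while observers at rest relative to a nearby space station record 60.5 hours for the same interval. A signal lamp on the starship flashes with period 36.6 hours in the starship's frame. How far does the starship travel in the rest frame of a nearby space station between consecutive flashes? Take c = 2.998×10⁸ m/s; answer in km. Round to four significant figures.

2.280×10^10 km

From Δt = γΔτ: γ = 60.5/52.4 = 1.15458.
β = √(1 − 1/γ²) = 0.49984. Lab-frame period = γτ = 1.15458×36.6 hours = 42.258 hours. Distance = βc × γτ = 0.49984 × 2.998×10⁸ m/s × 152128.8 s = 2.2797×10^13 m = 2.280×10^10 km.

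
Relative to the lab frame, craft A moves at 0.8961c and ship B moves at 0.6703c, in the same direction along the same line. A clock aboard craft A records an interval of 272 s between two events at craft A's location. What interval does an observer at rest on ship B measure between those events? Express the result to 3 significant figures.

Speed of craft A in ship B's frame: u = (v_A − v_B)/(1 − v_A v_B/c²) = (0.8961 − 0.6703)/(1 − 0.8961×0.6703) = 0.2258/0.39934417 = 0.56543; |u| = 0.56543c.
γ for this relative speed: γ = 1/√(1 − 0.319711) = 1.2124.
Craft A's interval is proper; time dilation gives Δt_B = γΔτ = 1.2124 × 272 s = 330 s.

330 s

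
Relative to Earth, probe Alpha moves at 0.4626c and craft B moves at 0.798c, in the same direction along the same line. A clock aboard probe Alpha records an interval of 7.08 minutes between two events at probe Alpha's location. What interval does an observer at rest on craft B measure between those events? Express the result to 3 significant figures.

Transform probe Alpha's velocity into craft B's frame: (0.4626 − 0.798)/(1 − 0.4626·0.798) = −0.3354/0.6308452, so the relative speed is 0.53167c.
At |u| = 0.53167c, γ = (1 − 0.282673)^(−1/2) = 1.1807.
Probe Alpha's interval is proper; time dilation gives Δt_B = γΔτ = 1.1807 × 7.08 minutes = 8.36 minutes.

8.36 minutes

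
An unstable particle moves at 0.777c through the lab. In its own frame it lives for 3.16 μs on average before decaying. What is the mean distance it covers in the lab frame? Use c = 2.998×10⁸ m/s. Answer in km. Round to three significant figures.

γ = 1/√(1 − β²) = 1/√(1 − 0.603729) = 1/√0.396271 = 1/0.629501 = 1.5886.
Lab-frame lifetime: Δt = γτ = 1.5886 × 3.16 μs = 5.02 μs.
Distance: d = vΔt = 0.777 × 2.998×10⁸ m/s × 5.0200×10^-6 s = 1170 m = 1.17 km.

1.17 km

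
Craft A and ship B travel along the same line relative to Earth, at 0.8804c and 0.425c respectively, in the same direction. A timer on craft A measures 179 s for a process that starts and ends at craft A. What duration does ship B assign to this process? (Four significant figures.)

Transform craft A's velocity into ship B's frame: (0.8804 − 0.425)/(1 − 0.8804·0.425) = 0.4554/0.62583, so the relative speed is 0.72767c.
At |u| = 0.72767c, γ = (1 − 0.529504)^(−1/2) = 1.4579.
The clock on craft A records proper time, so ship B measures Δt = γΔτ = 1.4579 × 179 = 261.0 s.

261.0 s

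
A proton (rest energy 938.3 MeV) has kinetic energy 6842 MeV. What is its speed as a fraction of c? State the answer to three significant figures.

K = (γ−1)mc², so γ = 1 + 6842/938.3 = 8.2919.
Then v/c = √(1 − γ⁻²) = √(1 − 0.0145443) = √0.9854557 = 0.993.

0.993c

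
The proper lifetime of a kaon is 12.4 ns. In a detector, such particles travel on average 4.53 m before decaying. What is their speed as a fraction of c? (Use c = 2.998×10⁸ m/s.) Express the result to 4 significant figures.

0.7730c

d = βγcτ ⇒ βγ = d/(cτ) = 4.530 m / (3.71752 m) = 1.2186.
β = (βγ)/√(1+(βγ)²) = 1.2186/√2.48499 = 0.7730.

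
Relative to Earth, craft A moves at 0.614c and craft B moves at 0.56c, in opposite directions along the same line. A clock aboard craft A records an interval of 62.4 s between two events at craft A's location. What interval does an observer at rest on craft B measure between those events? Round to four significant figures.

128.2 s

The velocity of craft A relative to craft B is (0.614 + 0.56)c / (1 + 0.614×0.56) = 0.87362c; relative speed 0.87362c.
At |u| = 0.87362c, γ = (1 − 0.763212)^(−1/2) = 2.055.
The clock on craft A records proper time, so craft B measures Δt = γΔτ = 2.055 × 62.4 = 128.2 s.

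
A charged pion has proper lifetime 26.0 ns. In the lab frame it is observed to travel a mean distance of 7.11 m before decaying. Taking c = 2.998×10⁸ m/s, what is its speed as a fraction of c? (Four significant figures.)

0.6739c

d = βγcτ ⇒ βγ = d/(cτ) = 7.110 m / (7.7948 m) = 0.91215.
β = (βγ)/√(1+(βγ)²) = 0.91215/√1.832018 = 0.6739.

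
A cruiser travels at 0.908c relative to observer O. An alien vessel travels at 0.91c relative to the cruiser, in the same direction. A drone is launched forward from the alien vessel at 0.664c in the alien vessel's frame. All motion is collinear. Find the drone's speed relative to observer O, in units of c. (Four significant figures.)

Compose velocities in two stages. Stage 1 (into S'): u₁ = (0.664+0.91)/(1+0.664×0.91) = 0.98115.
Stage 2 (into S): u = (0.98115+0.908)/(1+0.98115×0.908) = 0.99908, so the speed is 0.9991c.

0.9991c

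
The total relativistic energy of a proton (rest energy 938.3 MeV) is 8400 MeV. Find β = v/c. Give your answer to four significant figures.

0.9937

γ = E/(mc²) = 8400/938.3 = 8.9524.
β = √(1 − 1/γ²) = √(1 − 0.0124773) = √0.9875227 = 0.9937.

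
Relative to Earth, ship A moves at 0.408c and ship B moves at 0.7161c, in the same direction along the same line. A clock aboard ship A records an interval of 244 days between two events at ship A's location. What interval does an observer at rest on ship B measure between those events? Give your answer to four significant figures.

271.0 days

Speed of ship A in ship B's frame: u = (v_A − v_B)/(1 − v_A v_B/c²) = (0.408 − 0.7161)/(1 − 0.408×0.7161) = −0.3081/0.7078312 = −0.43527; |u| = 0.43527c.
γ for this relative speed: γ = 1/√(1 − 0.18946) = 1.1107.
The clock on ship A records proper time, so ship B measures Δt = γΔτ = 1.1107 × 244 = 271.0 days.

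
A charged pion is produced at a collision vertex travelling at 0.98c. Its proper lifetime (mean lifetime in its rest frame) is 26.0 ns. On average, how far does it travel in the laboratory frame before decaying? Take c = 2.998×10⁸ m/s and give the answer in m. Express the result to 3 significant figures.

β² = 0.9604, so γ = 1/√0.0396 = 5.0252.
Lab-frame lifetime: Δt = γτ = 5.0252 × 26.0 ns = 130.66 ns.
Distance: d = vΔt = 0.98 × 2.998×10⁸ m/s × 1.3066×10^-7 s = 38.4 m.

38.4 m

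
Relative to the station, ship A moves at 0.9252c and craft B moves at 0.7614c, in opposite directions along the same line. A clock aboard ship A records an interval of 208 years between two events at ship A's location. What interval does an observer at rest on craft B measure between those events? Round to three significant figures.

Transform ship A's velocity into craft B's frame: (0.9252 + 0.7614)/(1 + 0.9252·0.7614) = 1.6866/1.70444728, so the relative speed is 0.98953c.
At |u| = 0.98953c, γ = (1 − 0.97917)^(−1/2) = 6.9288.
Ship A's interval is proper; time dilation gives Δt_B = γΔτ = 6.9288 × 208 years = 1440 years.

1440 years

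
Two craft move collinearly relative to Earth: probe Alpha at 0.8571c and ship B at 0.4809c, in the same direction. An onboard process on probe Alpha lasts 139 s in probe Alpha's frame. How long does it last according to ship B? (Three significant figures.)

Transform probe Alpha's velocity into ship B's frame: (0.8571 − 0.4809)/(1 − 0.8571·0.4809) = 0.3762/0.58782061, so the relative speed is 0.63999c.
At |u| = 0.63999c, γ = (1 − 0.409587)^(−1/2) = 1.3014.
Probe Alpha's interval is proper; time dilation gives Δt_B = γΔτ = 1.3014 × 139 s = 181 s.

181 s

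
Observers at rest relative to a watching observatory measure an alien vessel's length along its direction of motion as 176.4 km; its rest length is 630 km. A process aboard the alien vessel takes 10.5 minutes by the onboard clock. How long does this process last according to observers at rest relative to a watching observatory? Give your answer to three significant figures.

From L = L₀/γ: γ = 630/176.4 = 3.57143.
Δt = γΔτ = 3.57143 × 10.5 = 37.5 minutes.

37.5 minutes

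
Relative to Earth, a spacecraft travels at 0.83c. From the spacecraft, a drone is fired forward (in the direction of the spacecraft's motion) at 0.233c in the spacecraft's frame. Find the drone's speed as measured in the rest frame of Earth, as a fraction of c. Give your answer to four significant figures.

Relativistic velocity addition: u = (u' + v)/(1 + u'v/c²), with u' = 0.233c and v = 0.83c.
Numerator: 0.233 + 0.83 = 1.063. Denominator: 1 + (0.233)(0.83) = 1.19339.
u = 1.063/1.19339 = 0.89074, so the speed is 0.8907c.

0.8907c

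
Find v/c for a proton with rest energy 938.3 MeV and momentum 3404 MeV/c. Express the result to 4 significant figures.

βγ = pc/(mc²) = 3404/938.3 = 3.6278.
Since γ² = 1 + (βγ)² = 14.1609, γ = √14.1609 = 3.7631, and β = (βγ)/γ = 3.6278/3.7631 = 0.9640.

0.9640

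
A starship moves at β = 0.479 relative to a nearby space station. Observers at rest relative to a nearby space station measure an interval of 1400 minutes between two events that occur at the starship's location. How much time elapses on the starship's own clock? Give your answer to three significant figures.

With β = 0.479, γ = 1/√(1 − 0.479²) = 1/√0.770559 = 1.1392.
The starship's clock runs slow as seen from a nearby space station, so Δτ = Δt/γ = 1400/1.1392 = 1230 minutes.

1230 minutes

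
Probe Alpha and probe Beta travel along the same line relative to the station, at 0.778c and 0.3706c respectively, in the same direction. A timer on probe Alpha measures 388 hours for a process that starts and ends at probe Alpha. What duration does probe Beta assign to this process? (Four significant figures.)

473.2 hours

Speed of probe Alpha in probe Beta's frame: u = (v_A − v_B)/(1 − v_A v_B/c²) = (0.778 − 0.3706)/(1 − 0.778×0.3706) = 0.4074/0.7116732 = 0.57245; |u| = 0.57245c.
At |u| = 0.57245c, γ = (1 − 0.327699)^(−1/2) = 1.2196.
Probe Alpha's interval is proper; time dilation gives Δt_B = γΔτ = 1.2196 × 388 hours = 473.2 hours.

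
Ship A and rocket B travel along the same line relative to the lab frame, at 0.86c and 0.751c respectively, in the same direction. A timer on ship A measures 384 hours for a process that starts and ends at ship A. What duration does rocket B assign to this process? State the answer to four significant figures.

Speed of ship A in rocket B's frame: u = (v_A − v_B)/(1 − v_A v_B/c²) = (0.86 − 0.751)/(1 − 0.86×0.751) = 0.109/0.35414 = 0.30779; |u| = 0.30779c.
At |u| = 0.30779c, γ = (1 − 0.0947347)^(−1/2) = 1.051.
Ship A's interval is proper; time dilation gives Δt_B = γΔτ = 1.051 × 384 hours = 403.6 hours.

403.6 hours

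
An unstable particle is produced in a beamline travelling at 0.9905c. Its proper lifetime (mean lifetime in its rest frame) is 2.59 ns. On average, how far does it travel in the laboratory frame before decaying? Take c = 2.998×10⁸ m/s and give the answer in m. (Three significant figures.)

5.59 m

γ = 1/√(1 − β²) = 1/√(1 − 0.98109025) = 1/√0.01890975 = 7.2721.
Lab-frame lifetime: Δt = γτ = 7.2721 × 2.59 ns = 18.835 ns.
Distance: d = vΔt = 0.9905 × 2.998×10⁸ m/s × 1.8835×10^-8 s = 5.59 m.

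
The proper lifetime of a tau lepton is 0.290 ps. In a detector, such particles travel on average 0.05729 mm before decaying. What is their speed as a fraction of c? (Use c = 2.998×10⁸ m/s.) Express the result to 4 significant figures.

Lab distance = (lab lifetime)·v = γτ·βc, so βγ = d/(cτ) = 5.729×10^-5/(2.998×10⁸ × 2.900×10^-13) = 0.65895.
With βγ = 0.65895: γ² = 1 + (βγ)² = 1.434215, and β = (βγ)/γ = 0.65895/1.19759 = 0.5502.

0.5502c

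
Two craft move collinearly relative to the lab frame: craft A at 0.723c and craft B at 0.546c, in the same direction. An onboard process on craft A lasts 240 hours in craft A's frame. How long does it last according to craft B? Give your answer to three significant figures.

Speed of craft A in craft B's frame: u = (v_A − v_B)/(1 − v_A v_B/c²) = (0.723 − 0.546)/(1 − 0.723×0.546) = 0.177/0.605242 = 0.29245; |u| = 0.29245c.
γ for this relative speed: γ = 1/√(1 − 0.085527) = 1.0457.
Craft A's interval is proper; time dilation gives Δt_B = γΔτ = 1.0457 × 240 hours = 251 hours.

251 hours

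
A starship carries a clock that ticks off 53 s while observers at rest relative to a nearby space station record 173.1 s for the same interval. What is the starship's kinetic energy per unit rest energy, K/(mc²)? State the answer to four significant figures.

γ = Δt/Δτ = 173.1/53 = 3.26604.
K/(mc²) = γ − 1 = 3.26604 − 1 = 2.266.

2.266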